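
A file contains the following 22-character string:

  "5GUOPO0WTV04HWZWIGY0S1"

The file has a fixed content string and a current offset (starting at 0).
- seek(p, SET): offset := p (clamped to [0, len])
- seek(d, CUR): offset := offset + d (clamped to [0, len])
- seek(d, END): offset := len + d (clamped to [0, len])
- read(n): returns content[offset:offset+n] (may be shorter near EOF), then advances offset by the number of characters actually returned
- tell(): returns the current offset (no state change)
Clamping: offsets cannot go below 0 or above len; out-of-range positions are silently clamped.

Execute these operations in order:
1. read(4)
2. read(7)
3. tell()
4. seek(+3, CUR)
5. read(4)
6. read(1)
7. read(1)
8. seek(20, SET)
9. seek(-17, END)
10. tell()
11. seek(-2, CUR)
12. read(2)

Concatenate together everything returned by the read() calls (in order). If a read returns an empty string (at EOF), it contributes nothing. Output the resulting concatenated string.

After 1 (read(4)): returned '5GUO', offset=4
After 2 (read(7)): returned 'PO0WTV0', offset=11
After 3 (tell()): offset=11
After 4 (seek(+3, CUR)): offset=14
After 5 (read(4)): returned 'ZWIG', offset=18
After 6 (read(1)): returned 'Y', offset=19
After 7 (read(1)): returned '0', offset=20
After 8 (seek(20, SET)): offset=20
After 9 (seek(-17, END)): offset=5
After 10 (tell()): offset=5
After 11 (seek(-2, CUR)): offset=3
After 12 (read(2)): returned 'OP', offset=5

Answer: 5GUOPO0WTV0ZWIGY0OP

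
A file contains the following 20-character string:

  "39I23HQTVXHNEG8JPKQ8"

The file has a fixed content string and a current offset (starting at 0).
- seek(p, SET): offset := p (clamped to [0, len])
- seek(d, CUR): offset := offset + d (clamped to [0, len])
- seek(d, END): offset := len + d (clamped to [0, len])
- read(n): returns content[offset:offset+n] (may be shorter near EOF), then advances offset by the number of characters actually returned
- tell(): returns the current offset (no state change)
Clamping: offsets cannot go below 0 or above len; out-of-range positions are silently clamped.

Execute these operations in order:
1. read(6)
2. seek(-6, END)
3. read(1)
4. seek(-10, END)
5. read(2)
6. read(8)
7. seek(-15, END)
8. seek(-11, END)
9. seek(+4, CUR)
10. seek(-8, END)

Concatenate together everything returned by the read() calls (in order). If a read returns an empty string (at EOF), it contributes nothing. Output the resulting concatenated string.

Answer: 39I23H8HNEG8JPKQ8

Derivation:
After 1 (read(6)): returned '39I23H', offset=6
After 2 (seek(-6, END)): offset=14
After 3 (read(1)): returned '8', offset=15
After 4 (seek(-10, END)): offset=10
After 5 (read(2)): returned 'HN', offset=12
After 6 (read(8)): returned 'EG8JPKQ8', offset=20
After 7 (seek(-15, END)): offset=5
After 8 (seek(-11, END)): offset=9
After 9 (seek(+4, CUR)): offset=13
After 10 (seek(-8, END)): offset=12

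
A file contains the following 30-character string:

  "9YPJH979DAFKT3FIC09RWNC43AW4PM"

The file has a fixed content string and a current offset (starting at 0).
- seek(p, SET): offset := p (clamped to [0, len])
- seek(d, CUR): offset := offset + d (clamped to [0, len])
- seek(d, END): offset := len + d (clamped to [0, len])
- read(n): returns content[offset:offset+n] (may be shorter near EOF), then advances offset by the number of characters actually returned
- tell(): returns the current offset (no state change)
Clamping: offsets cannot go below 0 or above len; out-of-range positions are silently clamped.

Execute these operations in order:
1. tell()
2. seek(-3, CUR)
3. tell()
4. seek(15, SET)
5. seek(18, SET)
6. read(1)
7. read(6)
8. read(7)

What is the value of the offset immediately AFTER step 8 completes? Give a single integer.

Answer: 30

Derivation:
After 1 (tell()): offset=0
After 2 (seek(-3, CUR)): offset=0
After 3 (tell()): offset=0
After 4 (seek(15, SET)): offset=15
After 5 (seek(18, SET)): offset=18
After 6 (read(1)): returned '9', offset=19
After 7 (read(6)): returned 'RWNC43', offset=25
After 8 (read(7)): returned 'AW4PM', offset=30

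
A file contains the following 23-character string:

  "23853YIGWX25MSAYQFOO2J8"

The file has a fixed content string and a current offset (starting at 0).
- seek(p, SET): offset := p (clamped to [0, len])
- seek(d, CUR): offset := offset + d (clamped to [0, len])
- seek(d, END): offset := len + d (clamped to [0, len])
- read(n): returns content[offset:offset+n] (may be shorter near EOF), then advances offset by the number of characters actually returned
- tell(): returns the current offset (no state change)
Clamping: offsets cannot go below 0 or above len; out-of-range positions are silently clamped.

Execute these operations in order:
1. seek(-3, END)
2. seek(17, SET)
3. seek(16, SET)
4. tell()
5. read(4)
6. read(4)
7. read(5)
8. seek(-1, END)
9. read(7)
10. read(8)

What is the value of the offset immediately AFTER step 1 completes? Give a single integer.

After 1 (seek(-3, END)): offset=20

Answer: 20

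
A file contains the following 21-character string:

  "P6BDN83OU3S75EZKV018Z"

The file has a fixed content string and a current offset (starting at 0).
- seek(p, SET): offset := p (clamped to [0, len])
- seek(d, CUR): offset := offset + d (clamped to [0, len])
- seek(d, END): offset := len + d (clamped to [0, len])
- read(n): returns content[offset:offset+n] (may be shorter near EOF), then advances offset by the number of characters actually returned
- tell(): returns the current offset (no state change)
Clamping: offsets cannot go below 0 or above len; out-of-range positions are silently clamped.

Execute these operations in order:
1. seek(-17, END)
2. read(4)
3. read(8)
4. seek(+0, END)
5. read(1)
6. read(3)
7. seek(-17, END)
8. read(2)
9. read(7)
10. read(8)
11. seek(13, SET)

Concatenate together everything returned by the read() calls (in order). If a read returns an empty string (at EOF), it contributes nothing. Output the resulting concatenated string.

After 1 (seek(-17, END)): offset=4
After 2 (read(4)): returned 'N83O', offset=8
After 3 (read(8)): returned 'U3S75EZK', offset=16
After 4 (seek(+0, END)): offset=21
After 5 (read(1)): returned '', offset=21
After 6 (read(3)): returned '', offset=21
After 7 (seek(-17, END)): offset=4
After 8 (read(2)): returned 'N8', offset=6
After 9 (read(7)): returned '3OU3S75', offset=13
After 10 (read(8)): returned 'EZKV018Z', offset=21
After 11 (seek(13, SET)): offset=13

Answer: N83OU3S75EZKN83OU3S75EZKV018Z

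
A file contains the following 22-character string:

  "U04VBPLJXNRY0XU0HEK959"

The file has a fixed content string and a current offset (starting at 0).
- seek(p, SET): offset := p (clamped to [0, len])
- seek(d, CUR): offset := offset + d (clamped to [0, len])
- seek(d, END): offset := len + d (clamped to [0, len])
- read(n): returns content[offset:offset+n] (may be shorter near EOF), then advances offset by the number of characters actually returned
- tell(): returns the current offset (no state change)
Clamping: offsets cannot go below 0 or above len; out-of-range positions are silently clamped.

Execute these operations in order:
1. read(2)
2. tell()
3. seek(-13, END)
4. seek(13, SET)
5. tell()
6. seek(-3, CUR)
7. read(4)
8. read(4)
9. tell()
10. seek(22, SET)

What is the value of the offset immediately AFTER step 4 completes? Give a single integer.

Answer: 13

Derivation:
After 1 (read(2)): returned 'U0', offset=2
After 2 (tell()): offset=2
After 3 (seek(-13, END)): offset=9
After 4 (seek(13, SET)): offset=13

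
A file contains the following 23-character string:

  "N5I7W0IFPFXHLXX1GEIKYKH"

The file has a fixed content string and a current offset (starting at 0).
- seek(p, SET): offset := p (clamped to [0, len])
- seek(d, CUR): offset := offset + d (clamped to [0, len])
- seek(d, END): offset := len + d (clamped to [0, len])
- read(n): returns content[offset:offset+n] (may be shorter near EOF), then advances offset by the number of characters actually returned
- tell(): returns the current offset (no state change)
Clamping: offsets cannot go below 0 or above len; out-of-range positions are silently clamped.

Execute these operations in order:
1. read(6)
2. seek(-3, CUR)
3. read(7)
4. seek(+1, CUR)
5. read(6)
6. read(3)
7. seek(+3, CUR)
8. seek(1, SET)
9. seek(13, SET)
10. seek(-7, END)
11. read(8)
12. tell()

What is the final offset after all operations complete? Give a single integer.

After 1 (read(6)): returned 'N5I7W0', offset=6
After 2 (seek(-3, CUR)): offset=3
After 3 (read(7)): returned '7W0IFPF', offset=10
After 4 (seek(+1, CUR)): offset=11
After 5 (read(6)): returned 'HLXX1G', offset=17
After 6 (read(3)): returned 'EIK', offset=20
After 7 (seek(+3, CUR)): offset=23
After 8 (seek(1, SET)): offset=1
After 9 (seek(13, SET)): offset=13
After 10 (seek(-7, END)): offset=16
After 11 (read(8)): returned 'GEIKYKH', offset=23
After 12 (tell()): offset=23

Answer: 23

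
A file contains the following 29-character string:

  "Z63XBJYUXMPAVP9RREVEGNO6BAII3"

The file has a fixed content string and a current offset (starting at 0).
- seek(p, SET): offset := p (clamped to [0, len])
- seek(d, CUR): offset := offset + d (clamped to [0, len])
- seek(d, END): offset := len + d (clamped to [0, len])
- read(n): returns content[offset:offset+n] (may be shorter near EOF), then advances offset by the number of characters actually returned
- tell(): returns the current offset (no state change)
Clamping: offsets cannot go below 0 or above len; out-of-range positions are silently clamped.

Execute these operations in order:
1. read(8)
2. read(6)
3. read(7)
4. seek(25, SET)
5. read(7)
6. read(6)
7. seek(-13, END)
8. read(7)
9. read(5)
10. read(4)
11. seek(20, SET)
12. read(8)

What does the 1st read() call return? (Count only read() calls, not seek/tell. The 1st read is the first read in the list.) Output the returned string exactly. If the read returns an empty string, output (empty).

Answer: Z63XBJYU

Derivation:
After 1 (read(8)): returned 'Z63XBJYU', offset=8
After 2 (read(6)): returned 'XMPAVP', offset=14
After 3 (read(7)): returned '9RREVEG', offset=21
After 4 (seek(25, SET)): offset=25
After 5 (read(7)): returned 'AII3', offset=29
After 6 (read(6)): returned '', offset=29
After 7 (seek(-13, END)): offset=16
After 8 (read(7)): returned 'REVEGNO', offset=23
After 9 (read(5)): returned '6BAII', offset=28
After 10 (read(4)): returned '3', offset=29
After 11 (seek(20, SET)): offset=20
After 12 (read(8)): returned 'GNO6BAII', offset=28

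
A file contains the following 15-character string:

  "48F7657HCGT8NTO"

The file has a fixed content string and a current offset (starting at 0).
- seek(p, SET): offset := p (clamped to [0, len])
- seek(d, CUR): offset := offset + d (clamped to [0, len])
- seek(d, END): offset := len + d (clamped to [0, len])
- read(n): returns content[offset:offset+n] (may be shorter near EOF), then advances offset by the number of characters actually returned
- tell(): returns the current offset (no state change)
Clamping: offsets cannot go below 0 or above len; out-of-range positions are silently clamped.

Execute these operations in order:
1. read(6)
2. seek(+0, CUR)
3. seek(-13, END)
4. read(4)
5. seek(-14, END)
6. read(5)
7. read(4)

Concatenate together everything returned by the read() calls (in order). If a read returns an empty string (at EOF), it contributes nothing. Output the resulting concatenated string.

After 1 (read(6)): returned '48F765', offset=6
After 2 (seek(+0, CUR)): offset=6
After 3 (seek(-13, END)): offset=2
After 4 (read(4)): returned 'F765', offset=6
After 5 (seek(-14, END)): offset=1
After 6 (read(5)): returned '8F765', offset=6
After 7 (read(4)): returned '7HCG', offset=10

Answer: 48F765F7658F7657HCG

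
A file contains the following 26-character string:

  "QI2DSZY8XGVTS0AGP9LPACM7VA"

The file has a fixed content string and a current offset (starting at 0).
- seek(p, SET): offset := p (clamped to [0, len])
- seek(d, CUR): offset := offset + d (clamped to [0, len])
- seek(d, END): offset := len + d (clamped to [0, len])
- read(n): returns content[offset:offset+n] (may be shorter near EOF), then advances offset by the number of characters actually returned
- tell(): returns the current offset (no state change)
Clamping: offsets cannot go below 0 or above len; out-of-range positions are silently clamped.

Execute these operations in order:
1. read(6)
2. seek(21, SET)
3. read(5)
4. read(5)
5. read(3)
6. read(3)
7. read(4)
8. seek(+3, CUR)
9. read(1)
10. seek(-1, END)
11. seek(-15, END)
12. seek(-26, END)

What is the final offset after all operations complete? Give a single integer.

After 1 (read(6)): returned 'QI2DSZ', offset=6
After 2 (seek(21, SET)): offset=21
After 3 (read(5)): returned 'CM7VA', offset=26
After 4 (read(5)): returned '', offset=26
After 5 (read(3)): returned '', offset=26
After 6 (read(3)): returned '', offset=26
After 7 (read(4)): returned '', offset=26
After 8 (seek(+3, CUR)): offset=26
After 9 (read(1)): returned '', offset=26
After 10 (seek(-1, END)): offset=25
After 11 (seek(-15, END)): offset=11
After 12 (seek(-26, END)): offset=0

Answer: 0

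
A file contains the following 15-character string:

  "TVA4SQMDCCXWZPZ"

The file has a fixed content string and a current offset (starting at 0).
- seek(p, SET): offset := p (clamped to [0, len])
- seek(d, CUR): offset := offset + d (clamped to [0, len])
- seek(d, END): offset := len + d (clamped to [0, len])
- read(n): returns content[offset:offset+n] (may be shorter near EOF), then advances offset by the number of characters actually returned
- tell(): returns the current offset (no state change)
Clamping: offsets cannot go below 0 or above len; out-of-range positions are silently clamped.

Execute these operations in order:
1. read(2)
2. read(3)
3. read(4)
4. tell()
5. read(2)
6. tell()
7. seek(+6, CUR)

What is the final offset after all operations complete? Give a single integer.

After 1 (read(2)): returned 'TV', offset=2
After 2 (read(3)): returned 'A4S', offset=5
After 3 (read(4)): returned 'QMDC', offset=9
After 4 (tell()): offset=9
After 5 (read(2)): returned 'CX', offset=11
After 6 (tell()): offset=11
After 7 (seek(+6, CUR)): offset=15

Answer: 15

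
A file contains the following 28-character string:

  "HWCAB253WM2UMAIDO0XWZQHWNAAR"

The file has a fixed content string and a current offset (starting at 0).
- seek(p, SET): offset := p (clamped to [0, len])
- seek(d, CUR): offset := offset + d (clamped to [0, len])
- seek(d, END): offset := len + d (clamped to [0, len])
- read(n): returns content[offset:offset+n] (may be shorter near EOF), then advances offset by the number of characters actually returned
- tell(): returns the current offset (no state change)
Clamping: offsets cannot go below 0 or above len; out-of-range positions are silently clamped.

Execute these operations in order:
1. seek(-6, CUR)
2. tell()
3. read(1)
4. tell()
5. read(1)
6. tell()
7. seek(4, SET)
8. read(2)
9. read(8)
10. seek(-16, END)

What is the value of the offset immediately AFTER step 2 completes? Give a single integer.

After 1 (seek(-6, CUR)): offset=0
After 2 (tell()): offset=0

Answer: 0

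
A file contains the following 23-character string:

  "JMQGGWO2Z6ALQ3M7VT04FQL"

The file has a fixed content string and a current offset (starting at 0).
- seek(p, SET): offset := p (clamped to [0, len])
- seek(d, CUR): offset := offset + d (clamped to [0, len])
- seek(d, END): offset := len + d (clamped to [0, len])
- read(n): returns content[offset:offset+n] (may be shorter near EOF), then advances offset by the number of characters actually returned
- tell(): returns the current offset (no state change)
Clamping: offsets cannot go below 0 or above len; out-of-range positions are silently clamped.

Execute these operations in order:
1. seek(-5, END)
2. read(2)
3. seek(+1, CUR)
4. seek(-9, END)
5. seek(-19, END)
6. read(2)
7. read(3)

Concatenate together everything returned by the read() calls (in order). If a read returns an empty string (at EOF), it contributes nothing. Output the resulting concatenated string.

Answer: 04GWO2Z

Derivation:
After 1 (seek(-5, END)): offset=18
After 2 (read(2)): returned '04', offset=20
After 3 (seek(+1, CUR)): offset=21
After 4 (seek(-9, END)): offset=14
After 5 (seek(-19, END)): offset=4
After 6 (read(2)): returned 'GW', offset=6
After 7 (read(3)): returned 'O2Z', offset=9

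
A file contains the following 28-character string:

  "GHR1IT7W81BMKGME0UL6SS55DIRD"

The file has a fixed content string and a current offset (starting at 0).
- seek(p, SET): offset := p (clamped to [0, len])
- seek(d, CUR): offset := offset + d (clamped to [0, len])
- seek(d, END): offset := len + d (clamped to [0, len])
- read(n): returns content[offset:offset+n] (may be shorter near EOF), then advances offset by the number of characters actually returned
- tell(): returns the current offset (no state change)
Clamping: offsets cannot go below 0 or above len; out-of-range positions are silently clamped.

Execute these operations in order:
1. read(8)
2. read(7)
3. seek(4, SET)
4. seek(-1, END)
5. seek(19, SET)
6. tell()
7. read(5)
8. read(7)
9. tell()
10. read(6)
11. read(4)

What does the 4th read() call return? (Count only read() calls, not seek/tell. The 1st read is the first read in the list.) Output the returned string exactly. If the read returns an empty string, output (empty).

After 1 (read(8)): returned 'GHR1IT7W', offset=8
After 2 (read(7)): returned '81BMKGM', offset=15
After 3 (seek(4, SET)): offset=4
After 4 (seek(-1, END)): offset=27
After 5 (seek(19, SET)): offset=19
After 6 (tell()): offset=19
After 7 (read(5)): returned '6SS55', offset=24
After 8 (read(7)): returned 'DIRD', offset=28
After 9 (tell()): offset=28
After 10 (read(6)): returned '', offset=28
After 11 (read(4)): returned '', offset=28

Answer: DIRD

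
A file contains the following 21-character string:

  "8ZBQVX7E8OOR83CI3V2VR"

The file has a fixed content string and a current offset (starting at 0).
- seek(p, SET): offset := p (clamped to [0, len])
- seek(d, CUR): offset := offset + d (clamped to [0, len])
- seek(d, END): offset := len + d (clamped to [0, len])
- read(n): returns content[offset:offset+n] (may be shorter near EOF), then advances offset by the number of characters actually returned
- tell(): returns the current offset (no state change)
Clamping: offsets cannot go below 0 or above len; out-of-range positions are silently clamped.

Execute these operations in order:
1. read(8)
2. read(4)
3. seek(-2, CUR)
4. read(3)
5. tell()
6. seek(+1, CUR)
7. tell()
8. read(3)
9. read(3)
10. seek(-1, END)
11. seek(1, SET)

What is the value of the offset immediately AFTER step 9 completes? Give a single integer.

Answer: 20

Derivation:
After 1 (read(8)): returned '8ZBQVX7E', offset=8
After 2 (read(4)): returned '8OOR', offset=12
After 3 (seek(-2, CUR)): offset=10
After 4 (read(3)): returned 'OR8', offset=13
After 5 (tell()): offset=13
After 6 (seek(+1, CUR)): offset=14
After 7 (tell()): offset=14
After 8 (read(3)): returned 'CI3', offset=17
After 9 (read(3)): returned 'V2V', offset=20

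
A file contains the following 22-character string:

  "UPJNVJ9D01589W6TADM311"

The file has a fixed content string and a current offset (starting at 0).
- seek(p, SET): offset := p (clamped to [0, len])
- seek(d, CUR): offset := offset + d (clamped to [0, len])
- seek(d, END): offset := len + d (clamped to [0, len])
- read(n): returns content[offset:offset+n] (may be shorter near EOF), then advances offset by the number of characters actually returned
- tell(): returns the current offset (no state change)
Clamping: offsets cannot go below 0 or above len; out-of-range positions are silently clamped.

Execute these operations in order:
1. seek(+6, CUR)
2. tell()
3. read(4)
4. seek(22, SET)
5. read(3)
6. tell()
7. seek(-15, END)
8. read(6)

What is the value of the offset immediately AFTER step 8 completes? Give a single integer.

Answer: 13

Derivation:
After 1 (seek(+6, CUR)): offset=6
After 2 (tell()): offset=6
After 3 (read(4)): returned '9D01', offset=10
After 4 (seek(22, SET)): offset=22
After 5 (read(3)): returned '', offset=22
After 6 (tell()): offset=22
After 7 (seek(-15, END)): offset=7
After 8 (read(6)): returned 'D01589', offset=13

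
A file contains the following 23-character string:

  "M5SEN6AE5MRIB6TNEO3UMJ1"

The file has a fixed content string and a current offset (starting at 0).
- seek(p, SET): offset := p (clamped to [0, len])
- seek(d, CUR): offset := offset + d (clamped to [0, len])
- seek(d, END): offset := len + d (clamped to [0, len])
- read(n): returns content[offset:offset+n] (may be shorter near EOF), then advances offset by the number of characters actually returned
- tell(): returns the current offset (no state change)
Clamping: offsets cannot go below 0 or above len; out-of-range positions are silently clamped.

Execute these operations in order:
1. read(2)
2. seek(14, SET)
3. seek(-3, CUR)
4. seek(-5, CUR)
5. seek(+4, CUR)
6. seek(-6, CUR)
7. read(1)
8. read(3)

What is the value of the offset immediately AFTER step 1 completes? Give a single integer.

Answer: 2

Derivation:
After 1 (read(2)): returned 'M5', offset=2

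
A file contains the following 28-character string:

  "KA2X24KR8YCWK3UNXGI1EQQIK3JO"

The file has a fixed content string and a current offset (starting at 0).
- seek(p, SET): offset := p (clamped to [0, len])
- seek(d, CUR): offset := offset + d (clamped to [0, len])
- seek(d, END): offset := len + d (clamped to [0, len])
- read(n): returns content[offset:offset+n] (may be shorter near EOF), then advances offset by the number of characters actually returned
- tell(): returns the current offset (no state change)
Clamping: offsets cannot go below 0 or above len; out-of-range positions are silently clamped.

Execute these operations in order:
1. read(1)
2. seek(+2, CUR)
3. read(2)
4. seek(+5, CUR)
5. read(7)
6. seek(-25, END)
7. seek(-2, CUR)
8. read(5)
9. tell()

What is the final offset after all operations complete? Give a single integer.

Answer: 6

Derivation:
After 1 (read(1)): returned 'K', offset=1
After 2 (seek(+2, CUR)): offset=3
After 3 (read(2)): returned 'X2', offset=5
After 4 (seek(+5, CUR)): offset=10
After 5 (read(7)): returned 'CWK3UNX', offset=17
After 6 (seek(-25, END)): offset=3
After 7 (seek(-2, CUR)): offset=1
After 8 (read(5)): returned 'A2X24', offset=6
After 9 (tell()): offset=6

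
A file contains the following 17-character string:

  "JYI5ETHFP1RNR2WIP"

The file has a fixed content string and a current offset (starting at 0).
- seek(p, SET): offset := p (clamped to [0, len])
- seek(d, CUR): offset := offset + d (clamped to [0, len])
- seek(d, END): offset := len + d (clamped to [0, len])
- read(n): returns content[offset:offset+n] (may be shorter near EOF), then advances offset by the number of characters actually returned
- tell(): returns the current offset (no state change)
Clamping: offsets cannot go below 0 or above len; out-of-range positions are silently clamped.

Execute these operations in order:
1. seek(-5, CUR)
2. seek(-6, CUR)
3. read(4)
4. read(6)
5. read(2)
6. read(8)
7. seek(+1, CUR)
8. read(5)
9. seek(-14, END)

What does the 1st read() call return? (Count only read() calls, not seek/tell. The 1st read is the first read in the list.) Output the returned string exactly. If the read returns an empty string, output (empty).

After 1 (seek(-5, CUR)): offset=0
After 2 (seek(-6, CUR)): offset=0
After 3 (read(4)): returned 'JYI5', offset=4
After 4 (read(6)): returned 'ETHFP1', offset=10
After 5 (read(2)): returned 'RN', offset=12
After 6 (read(8)): returned 'R2WIP', offset=17
After 7 (seek(+1, CUR)): offset=17
After 8 (read(5)): returned '', offset=17
After 9 (seek(-14, END)): offset=3

Answer: JYI5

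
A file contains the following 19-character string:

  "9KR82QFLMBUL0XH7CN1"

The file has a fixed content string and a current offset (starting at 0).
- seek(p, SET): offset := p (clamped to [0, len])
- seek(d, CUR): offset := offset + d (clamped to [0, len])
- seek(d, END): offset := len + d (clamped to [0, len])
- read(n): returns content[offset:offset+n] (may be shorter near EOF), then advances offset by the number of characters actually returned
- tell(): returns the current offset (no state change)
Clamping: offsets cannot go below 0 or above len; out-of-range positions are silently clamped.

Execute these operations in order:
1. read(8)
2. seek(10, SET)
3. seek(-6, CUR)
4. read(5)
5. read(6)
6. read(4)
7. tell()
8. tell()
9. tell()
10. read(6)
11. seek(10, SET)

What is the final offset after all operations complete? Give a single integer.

Answer: 10

Derivation:
After 1 (read(8)): returned '9KR82QFL', offset=8
After 2 (seek(10, SET)): offset=10
After 3 (seek(-6, CUR)): offset=4
After 4 (read(5)): returned '2QFLM', offset=9
After 5 (read(6)): returned 'BUL0XH', offset=15
After 6 (read(4)): returned '7CN1', offset=19
After 7 (tell()): offset=19
After 8 (tell()): offset=19
After 9 (tell()): offset=19
After 10 (read(6)): returned '', offset=19
After 11 (seek(10, SET)): offset=10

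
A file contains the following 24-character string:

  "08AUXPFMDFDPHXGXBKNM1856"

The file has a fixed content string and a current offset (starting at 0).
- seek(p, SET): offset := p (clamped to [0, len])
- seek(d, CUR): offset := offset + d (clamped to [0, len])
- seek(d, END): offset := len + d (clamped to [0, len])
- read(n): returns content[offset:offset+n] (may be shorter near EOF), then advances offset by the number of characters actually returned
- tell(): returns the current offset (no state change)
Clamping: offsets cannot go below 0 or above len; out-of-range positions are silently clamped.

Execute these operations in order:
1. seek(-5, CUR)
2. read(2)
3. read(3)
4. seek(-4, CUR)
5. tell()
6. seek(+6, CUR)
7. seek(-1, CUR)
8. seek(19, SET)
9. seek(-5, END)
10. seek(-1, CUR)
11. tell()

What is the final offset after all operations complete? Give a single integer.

Answer: 18

Derivation:
After 1 (seek(-5, CUR)): offset=0
After 2 (read(2)): returned '08', offset=2
After 3 (read(3)): returned 'AUX', offset=5
After 4 (seek(-4, CUR)): offset=1
After 5 (tell()): offset=1
After 6 (seek(+6, CUR)): offset=7
After 7 (seek(-1, CUR)): offset=6
After 8 (seek(19, SET)): offset=19
After 9 (seek(-5, END)): offset=19
After 10 (seek(-1, CUR)): offset=18
After 11 (tell()): offset=18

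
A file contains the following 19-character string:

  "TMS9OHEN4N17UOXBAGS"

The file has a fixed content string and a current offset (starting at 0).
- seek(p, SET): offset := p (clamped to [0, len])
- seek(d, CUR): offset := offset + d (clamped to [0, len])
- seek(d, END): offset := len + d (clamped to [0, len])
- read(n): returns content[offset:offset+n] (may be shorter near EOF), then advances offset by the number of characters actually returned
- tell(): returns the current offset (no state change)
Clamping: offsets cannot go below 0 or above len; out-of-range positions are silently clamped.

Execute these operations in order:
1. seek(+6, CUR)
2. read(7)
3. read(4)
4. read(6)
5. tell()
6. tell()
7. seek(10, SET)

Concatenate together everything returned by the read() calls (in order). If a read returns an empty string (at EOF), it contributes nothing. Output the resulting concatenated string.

After 1 (seek(+6, CUR)): offset=6
After 2 (read(7)): returned 'EN4N17U', offset=13
After 3 (read(4)): returned 'OXBA', offset=17
After 4 (read(6)): returned 'GS', offset=19
After 5 (tell()): offset=19
After 6 (tell()): offset=19
After 7 (seek(10, SET)): offset=10

Answer: EN4N17UOXBAGS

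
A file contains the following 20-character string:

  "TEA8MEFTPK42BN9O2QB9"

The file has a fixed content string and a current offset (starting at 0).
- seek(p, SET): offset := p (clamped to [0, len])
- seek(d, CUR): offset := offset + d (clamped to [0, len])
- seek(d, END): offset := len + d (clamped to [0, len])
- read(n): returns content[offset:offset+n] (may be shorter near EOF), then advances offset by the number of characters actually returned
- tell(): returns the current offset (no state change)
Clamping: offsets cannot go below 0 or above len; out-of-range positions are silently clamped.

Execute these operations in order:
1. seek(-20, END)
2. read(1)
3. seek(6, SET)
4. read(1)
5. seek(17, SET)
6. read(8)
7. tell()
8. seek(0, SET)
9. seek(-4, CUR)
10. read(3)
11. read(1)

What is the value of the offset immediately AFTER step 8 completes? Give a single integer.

Answer: 0

Derivation:
After 1 (seek(-20, END)): offset=0
After 2 (read(1)): returned 'T', offset=1
After 3 (seek(6, SET)): offset=6
After 4 (read(1)): returned 'F', offset=7
After 5 (seek(17, SET)): offset=17
After 6 (read(8)): returned 'QB9', offset=20
After 7 (tell()): offset=20
After 8 (seek(0, SET)): offset=0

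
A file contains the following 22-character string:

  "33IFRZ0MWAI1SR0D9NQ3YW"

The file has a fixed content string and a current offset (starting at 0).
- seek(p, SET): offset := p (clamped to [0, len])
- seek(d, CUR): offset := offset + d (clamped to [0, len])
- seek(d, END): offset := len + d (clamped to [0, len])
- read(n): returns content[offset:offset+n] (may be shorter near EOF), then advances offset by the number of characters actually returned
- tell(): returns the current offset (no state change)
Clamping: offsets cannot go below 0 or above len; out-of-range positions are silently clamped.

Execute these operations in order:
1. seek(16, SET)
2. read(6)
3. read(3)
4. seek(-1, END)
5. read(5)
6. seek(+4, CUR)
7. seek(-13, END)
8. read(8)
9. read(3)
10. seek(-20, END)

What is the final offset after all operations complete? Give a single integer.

After 1 (seek(16, SET)): offset=16
After 2 (read(6)): returned '9NQ3YW', offset=22
After 3 (read(3)): returned '', offset=22
After 4 (seek(-1, END)): offset=21
After 5 (read(5)): returned 'W', offset=22
After 6 (seek(+4, CUR)): offset=22
After 7 (seek(-13, END)): offset=9
After 8 (read(8)): returned 'AI1SR0D9', offset=17
After 9 (read(3)): returned 'NQ3', offset=20
After 10 (seek(-20, END)): offset=2

Answer: 2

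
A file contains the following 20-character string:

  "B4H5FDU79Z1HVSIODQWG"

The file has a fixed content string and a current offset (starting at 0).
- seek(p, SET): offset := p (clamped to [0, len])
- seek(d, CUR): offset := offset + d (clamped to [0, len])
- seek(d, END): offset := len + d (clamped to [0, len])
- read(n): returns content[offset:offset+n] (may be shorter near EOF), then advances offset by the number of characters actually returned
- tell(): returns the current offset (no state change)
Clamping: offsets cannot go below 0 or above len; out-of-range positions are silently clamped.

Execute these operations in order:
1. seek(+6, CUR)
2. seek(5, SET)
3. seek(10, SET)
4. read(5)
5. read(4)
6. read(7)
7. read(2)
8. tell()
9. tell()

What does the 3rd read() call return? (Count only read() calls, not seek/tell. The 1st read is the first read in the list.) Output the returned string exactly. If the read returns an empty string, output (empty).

After 1 (seek(+6, CUR)): offset=6
After 2 (seek(5, SET)): offset=5
After 3 (seek(10, SET)): offset=10
After 4 (read(5)): returned '1HVSI', offset=15
After 5 (read(4)): returned 'ODQW', offset=19
After 6 (read(7)): returned 'G', offset=20
After 7 (read(2)): returned '', offset=20
After 8 (tell()): offset=20
After 9 (tell()): offset=20

Answer: G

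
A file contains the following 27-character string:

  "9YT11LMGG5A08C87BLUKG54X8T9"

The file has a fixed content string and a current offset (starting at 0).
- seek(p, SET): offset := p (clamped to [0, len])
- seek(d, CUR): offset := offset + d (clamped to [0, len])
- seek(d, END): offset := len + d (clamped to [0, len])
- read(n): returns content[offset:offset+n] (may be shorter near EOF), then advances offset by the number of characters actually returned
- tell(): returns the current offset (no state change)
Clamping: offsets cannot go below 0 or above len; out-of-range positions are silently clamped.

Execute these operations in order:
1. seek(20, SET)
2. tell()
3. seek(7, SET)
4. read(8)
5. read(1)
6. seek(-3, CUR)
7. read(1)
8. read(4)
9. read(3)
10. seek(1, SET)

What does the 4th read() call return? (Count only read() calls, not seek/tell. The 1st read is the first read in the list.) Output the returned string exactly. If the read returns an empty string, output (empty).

After 1 (seek(20, SET)): offset=20
After 2 (tell()): offset=20
After 3 (seek(7, SET)): offset=7
After 4 (read(8)): returned 'GG5A08C8', offset=15
After 5 (read(1)): returned '7', offset=16
After 6 (seek(-3, CUR)): offset=13
After 7 (read(1)): returned 'C', offset=14
After 8 (read(4)): returned '87BL', offset=18
After 9 (read(3)): returned 'UKG', offset=21
After 10 (seek(1, SET)): offset=1

Answer: 87BL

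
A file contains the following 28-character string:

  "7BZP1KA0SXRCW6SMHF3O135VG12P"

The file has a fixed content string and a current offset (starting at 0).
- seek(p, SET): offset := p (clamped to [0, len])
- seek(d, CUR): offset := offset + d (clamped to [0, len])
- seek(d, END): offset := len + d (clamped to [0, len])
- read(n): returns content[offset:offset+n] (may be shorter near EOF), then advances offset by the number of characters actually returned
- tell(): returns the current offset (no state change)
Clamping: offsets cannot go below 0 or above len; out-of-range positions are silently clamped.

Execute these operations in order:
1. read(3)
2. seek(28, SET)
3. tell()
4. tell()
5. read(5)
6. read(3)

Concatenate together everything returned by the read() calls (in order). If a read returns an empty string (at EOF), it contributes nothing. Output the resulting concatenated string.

After 1 (read(3)): returned '7BZ', offset=3
After 2 (seek(28, SET)): offset=28
After 3 (tell()): offset=28
After 4 (tell()): offset=28
After 5 (read(5)): returned '', offset=28
After 6 (read(3)): returned '', offset=28

Answer: 7BZ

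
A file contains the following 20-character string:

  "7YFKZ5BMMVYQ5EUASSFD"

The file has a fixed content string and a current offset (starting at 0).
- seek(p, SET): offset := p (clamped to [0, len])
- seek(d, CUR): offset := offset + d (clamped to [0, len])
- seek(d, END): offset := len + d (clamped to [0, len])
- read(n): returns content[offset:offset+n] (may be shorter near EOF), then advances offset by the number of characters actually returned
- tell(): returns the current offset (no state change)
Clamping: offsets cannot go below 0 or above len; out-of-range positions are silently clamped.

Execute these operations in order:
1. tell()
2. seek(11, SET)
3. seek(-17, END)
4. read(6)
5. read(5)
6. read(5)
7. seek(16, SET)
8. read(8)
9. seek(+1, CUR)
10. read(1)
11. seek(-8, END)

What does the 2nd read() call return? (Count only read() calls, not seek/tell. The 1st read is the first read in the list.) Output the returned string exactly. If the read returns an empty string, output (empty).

Answer: VYQ5E

Derivation:
After 1 (tell()): offset=0
After 2 (seek(11, SET)): offset=11
After 3 (seek(-17, END)): offset=3
After 4 (read(6)): returned 'KZ5BMM', offset=9
After 5 (read(5)): returned 'VYQ5E', offset=14
After 6 (read(5)): returned 'UASSF', offset=19
After 7 (seek(16, SET)): offset=16
After 8 (read(8)): returned 'SSFD', offset=20
After 9 (seek(+1, CUR)): offset=20
After 10 (read(1)): returned '', offset=20
After 11 (seek(-8, END)): offset=12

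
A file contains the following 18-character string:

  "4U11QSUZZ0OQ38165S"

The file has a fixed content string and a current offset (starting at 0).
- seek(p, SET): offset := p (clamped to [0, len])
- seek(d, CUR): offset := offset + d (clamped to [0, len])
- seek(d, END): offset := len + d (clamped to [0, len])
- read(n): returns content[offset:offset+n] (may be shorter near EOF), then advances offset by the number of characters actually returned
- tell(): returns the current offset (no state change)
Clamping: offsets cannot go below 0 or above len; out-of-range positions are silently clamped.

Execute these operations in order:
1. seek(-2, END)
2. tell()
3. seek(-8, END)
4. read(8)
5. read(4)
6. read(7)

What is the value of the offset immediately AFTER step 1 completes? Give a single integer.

After 1 (seek(-2, END)): offset=16

Answer: 16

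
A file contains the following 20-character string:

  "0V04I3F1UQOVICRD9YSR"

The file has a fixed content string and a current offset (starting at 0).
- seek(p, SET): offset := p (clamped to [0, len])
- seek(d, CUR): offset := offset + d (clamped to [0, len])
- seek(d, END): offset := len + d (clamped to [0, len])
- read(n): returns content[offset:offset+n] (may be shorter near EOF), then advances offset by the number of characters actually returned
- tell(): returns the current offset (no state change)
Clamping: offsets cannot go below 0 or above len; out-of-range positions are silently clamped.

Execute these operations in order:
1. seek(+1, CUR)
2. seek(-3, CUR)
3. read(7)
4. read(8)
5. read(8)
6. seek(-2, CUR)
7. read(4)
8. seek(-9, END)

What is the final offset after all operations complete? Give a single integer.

After 1 (seek(+1, CUR)): offset=1
After 2 (seek(-3, CUR)): offset=0
After 3 (read(7)): returned '0V04I3F', offset=7
After 4 (read(8)): returned '1UQOVICR', offset=15
After 5 (read(8)): returned 'D9YSR', offset=20
After 6 (seek(-2, CUR)): offset=18
After 7 (read(4)): returned 'SR', offset=20
After 8 (seek(-9, END)): offset=11

Answer: 11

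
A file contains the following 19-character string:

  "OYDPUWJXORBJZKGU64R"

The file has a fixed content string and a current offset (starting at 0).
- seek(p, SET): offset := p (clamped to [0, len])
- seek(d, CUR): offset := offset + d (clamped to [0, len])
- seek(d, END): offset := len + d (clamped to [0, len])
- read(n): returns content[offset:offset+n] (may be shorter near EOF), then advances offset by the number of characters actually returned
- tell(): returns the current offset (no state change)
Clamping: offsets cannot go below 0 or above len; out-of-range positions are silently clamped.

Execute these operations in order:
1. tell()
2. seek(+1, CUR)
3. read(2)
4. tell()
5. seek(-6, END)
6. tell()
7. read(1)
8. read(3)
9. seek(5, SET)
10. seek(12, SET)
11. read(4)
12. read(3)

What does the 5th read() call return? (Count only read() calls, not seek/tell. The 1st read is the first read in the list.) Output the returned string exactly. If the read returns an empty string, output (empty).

Answer: 64R

Derivation:
After 1 (tell()): offset=0
After 2 (seek(+1, CUR)): offset=1
After 3 (read(2)): returned 'YD', offset=3
After 4 (tell()): offset=3
After 5 (seek(-6, END)): offset=13
After 6 (tell()): offset=13
After 7 (read(1)): returned 'K', offset=14
After 8 (read(3)): returned 'GU6', offset=17
After 9 (seek(5, SET)): offset=5
After 10 (seek(12, SET)): offset=12
After 11 (read(4)): returned 'ZKGU', offset=16
After 12 (read(3)): returned '64R', offset=19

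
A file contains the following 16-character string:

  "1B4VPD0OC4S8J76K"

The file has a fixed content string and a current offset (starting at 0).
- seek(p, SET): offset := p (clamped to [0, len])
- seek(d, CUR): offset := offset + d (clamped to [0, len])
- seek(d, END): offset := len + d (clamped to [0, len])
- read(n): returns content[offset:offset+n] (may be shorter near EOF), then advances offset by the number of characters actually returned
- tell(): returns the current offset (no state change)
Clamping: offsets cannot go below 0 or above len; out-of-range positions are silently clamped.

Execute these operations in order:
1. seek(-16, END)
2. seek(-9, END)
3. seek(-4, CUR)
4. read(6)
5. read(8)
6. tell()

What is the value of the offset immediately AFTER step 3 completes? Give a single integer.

After 1 (seek(-16, END)): offset=0
After 2 (seek(-9, END)): offset=7
After 3 (seek(-4, CUR)): offset=3

Answer: 3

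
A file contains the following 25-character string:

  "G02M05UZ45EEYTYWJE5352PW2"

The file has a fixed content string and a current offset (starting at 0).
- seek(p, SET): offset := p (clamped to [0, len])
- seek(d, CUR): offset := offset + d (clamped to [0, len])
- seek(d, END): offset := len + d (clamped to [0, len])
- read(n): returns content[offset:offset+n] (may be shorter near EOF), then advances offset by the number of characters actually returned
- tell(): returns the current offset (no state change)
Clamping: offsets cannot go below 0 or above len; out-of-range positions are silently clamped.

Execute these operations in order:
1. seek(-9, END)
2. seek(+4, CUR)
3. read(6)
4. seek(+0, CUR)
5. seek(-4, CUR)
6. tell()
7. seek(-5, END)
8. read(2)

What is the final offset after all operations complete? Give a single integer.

After 1 (seek(-9, END)): offset=16
After 2 (seek(+4, CUR)): offset=20
After 3 (read(6)): returned '52PW2', offset=25
After 4 (seek(+0, CUR)): offset=25
After 5 (seek(-4, CUR)): offset=21
After 6 (tell()): offset=21
After 7 (seek(-5, END)): offset=20
After 8 (read(2)): returned '52', offset=22

Answer: 22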